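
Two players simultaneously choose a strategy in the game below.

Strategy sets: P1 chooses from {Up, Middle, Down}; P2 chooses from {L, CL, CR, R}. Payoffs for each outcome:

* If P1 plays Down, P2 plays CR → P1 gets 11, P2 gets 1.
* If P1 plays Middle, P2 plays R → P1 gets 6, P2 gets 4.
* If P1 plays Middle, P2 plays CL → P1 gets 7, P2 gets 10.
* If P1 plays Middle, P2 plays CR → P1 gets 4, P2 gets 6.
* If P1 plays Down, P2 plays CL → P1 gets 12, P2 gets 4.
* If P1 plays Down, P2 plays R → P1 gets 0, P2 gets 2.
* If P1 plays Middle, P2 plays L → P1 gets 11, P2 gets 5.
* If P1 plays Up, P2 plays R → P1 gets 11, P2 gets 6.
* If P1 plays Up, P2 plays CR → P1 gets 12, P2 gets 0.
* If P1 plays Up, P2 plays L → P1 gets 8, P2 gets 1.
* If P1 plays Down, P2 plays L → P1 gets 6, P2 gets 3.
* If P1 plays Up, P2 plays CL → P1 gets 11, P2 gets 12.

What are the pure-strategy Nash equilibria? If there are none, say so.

P1 against L: payoffs 8, 11, 6 → best response Middle.
P1 against CL: payoffs 11, 7, 12 → best response Down.
P1 against CR: payoffs 12, 4, 11 → best response Up.
P1 against R: payoffs 11, 6, 0 → best response Up.
P2 against Up: payoffs 1, 12, 0, 6 → best response CL.
P2 against Middle: payoffs 5, 10, 6, 4 → best response CL.
P2 against Down: payoffs 3, 4, 1, 2 → best response CL.
Mutual best responses: (Down, CL).

The unique pure-strategy Nash equilibrium is (Down, CL).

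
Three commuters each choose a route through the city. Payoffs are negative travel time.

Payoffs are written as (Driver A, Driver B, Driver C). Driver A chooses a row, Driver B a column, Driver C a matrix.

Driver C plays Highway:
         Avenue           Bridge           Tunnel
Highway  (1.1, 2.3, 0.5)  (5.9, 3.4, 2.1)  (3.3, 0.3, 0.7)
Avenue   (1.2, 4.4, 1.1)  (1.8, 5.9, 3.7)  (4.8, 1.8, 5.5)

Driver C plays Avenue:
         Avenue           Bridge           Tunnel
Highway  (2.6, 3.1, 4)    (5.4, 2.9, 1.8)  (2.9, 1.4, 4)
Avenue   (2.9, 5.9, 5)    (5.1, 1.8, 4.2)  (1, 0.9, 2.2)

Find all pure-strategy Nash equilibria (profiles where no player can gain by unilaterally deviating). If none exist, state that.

Driver A against (Avenue, Highway): payoffs 1.1, 1.2 → best response Avenue.
Driver A against (Avenue, Avenue): payoffs 2.6, 2.9 → best response Avenue.
Driver A against (Bridge, Highway): payoffs 5.9, 1.8 → best response Highway.
Driver A against (Bridge, Avenue): payoffs 5.4, 5.1 → best response Highway.
Driver A against (Tunnel, Highway): payoffs 3.3, 4.8 → best response Avenue.
Driver A against (Tunnel, Avenue): payoffs 2.9, 1 → best response Highway.
Driver B against (Highway, Highway): payoffs 2.3, 3.4, 0.3 → best response Bridge.
Driver B against (Highway, Avenue): payoffs 3.1, 2.9, 1.4 → best response Avenue.
Driver B against (Avenue, Highway): payoffs 4.4, 5.9, 1.8 → best response Bridge.
Driver B against (Avenue, Avenue): payoffs 5.9, 1.8, 0.9 → best response Avenue.
Driver C against (Highway, Avenue): payoffs 0.5, 4 → best response Avenue.
Driver C against (Highway, Bridge): payoffs 2.1, 1.8 → best response Highway.
Driver C against (Highway, Tunnel): payoffs 0.7, 4 → best response Avenue.
Driver C against (Avenue, Avenue): payoffs 1.1, 5 → best response Avenue.
Driver C against (Avenue, Bridge): payoffs 3.7, 4.2 → best response Avenue.
Driver C against (Avenue, Tunnel): payoffs 5.5, 2.2 → best response Highway.
Mutual best responses: (Highway, Bridge, Highway); (Avenue, Avenue, Avenue).

Pure-strategy Nash equilibria: (Highway, Bridge, Highway); (Avenue, Avenue, Avenue)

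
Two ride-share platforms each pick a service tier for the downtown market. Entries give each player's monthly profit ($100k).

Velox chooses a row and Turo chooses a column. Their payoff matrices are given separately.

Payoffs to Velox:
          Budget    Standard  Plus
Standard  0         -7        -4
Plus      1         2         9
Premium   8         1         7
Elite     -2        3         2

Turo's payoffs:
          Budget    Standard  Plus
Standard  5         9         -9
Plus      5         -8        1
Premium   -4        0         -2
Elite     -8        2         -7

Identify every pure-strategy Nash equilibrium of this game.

Mark each player's best response to every combination of opponents' strategies; a profile where every player is best-responding is a pure Nash equilibrium.
Velox against Budget: payoffs 0, 1, 8, -2 → best response Premium.
Velox against Standard: payoffs -7, 2, 1, 3 → best response Elite.
Velox against Plus: payoffs -4, 9, 7, 2 → best response Plus.
Turo against Standard: payoffs 5, 9, -9 → best response Standard.
Turo against Plus: payoffs 5, -8, 1 → best response Budget.
Turo against Premium: payoffs -4, 0, -2 → best response Standard.
Turo against Elite: payoffs -8, 2, -7 → best response Standard.
Mutual best responses: (Elite, Standard).

The unique pure-strategy Nash equilibrium is (Elite, Standard).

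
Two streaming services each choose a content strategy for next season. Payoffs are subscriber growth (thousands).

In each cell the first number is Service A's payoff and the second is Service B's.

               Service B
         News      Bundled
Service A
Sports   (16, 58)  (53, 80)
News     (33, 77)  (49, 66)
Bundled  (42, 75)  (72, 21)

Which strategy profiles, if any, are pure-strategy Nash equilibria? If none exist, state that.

(Bundled, News)

Service A against News: payoffs 16, 33, 42 → best response Bundled.
Service A against Bundled: payoffs 53, 49, 72 → best response Bundled.
Service B against Sports: payoffs 58, 80 → best response Bundled.
Service B against News: payoffs 77, 66 → best response News.
Service B against Bundled: payoffs 75, 21 → best response News.
Mutual best responses: (Bundled, News).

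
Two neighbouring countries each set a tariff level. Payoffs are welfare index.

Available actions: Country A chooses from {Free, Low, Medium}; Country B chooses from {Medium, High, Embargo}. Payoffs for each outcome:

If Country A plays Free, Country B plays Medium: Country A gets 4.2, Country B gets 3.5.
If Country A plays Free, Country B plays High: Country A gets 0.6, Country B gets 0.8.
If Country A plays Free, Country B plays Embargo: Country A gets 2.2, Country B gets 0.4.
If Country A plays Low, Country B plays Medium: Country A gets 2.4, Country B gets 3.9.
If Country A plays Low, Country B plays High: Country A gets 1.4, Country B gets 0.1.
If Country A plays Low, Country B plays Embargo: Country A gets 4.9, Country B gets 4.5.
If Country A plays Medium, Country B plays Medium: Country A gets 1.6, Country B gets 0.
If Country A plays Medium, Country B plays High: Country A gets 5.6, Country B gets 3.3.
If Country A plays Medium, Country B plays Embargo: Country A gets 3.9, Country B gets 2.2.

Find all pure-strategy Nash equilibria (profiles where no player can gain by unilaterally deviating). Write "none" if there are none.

Check each profile: it is a Nash equilibrium iff no player can strictly gain by switching unilaterally.
(Free, Medium): Country A gets 4.2, best alternative 2.4; Country B gets 3.5, best alternative 0.8. No profitable deviation — NE.
(Free, High): Country A can switch to Low (0.6 → 1.4). Not NE.
(Free, Embargo): Country A can switch to Low (2.2 → 4.9). Not NE.
(Low, Medium): Country A can switch to Free (2.4 → 4.2). Not NE.
(Low, High): Country A can switch to Medium (1.4 → 5.6). Not NE.
(Low, Embargo): Country A gets 4.9, best alternative 3.9; Country B gets 4.5, best alternative 3.9. No profitable deviation — NE.
(Medium, Medium): Country A can switch to Free (1.6 → 4.2). Not NE.
(Medium, High): Country A gets 5.6, best alternative 1.4; Country B gets 3.3, best alternative 2.2. No profitable deviation — NE.
(Medium, Embargo): Country A can switch to Low (3.9 → 4.9). Not NE.

(Free, Medium) and (Low, Embargo) and (Medium, High)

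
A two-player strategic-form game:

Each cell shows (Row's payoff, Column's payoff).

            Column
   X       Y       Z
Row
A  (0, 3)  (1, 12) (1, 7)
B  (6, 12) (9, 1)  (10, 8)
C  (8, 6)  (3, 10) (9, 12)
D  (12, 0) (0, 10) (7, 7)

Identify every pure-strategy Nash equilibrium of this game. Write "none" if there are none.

There is no pure-strategy Nash equilibrium.

Row against X: payoffs 0, 6, 8, 12 → best response D.
Row against Y: payoffs 1, 9, 3, 0 → best response B.
Row against Z: payoffs 1, 10, 9, 7 → best response B.
Column against A: payoffs 3, 12, 7 → best response Y.
Column against B: payoffs 12, 1, 8 → best response X.
Column against C: payoffs 6, 10, 12 → best response Z.
Column against D: payoffs 0, 10, 7 → best response Y.
No profile is a mutual best response for all players.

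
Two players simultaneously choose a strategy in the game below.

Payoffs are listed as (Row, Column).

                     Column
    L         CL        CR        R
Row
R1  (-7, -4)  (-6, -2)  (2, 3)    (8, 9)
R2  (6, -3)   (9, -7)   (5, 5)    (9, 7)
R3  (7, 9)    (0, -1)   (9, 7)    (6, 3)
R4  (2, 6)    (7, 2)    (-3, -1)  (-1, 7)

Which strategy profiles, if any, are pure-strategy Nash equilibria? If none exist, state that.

(R2, R) and (R3, L)

For each player, find the best response to each opponent profile; mutual best responses are the pure NE.
Row against L: payoffs -7, 6, 7, 2 → best response R3.
Row against CL: payoffs -6, 9, 0, 7 → best response R2.
Row against CR: payoffs 2, 5, 9, -3 → best response R3.
Row against R: payoffs 8, 9, 6, -1 → best response R2.
Column against R1: payoffs -4, -2, 3, 9 → best response R.
Column against R2: payoffs -3, -7, 5, 7 → best response R.
Column against R3: payoffs 9, -1, 7, 3 → best response L.
Column against R4: payoffs 6, 2, -1, 7 → best response R.
Mutual best responses: (R2, R); (R3, L).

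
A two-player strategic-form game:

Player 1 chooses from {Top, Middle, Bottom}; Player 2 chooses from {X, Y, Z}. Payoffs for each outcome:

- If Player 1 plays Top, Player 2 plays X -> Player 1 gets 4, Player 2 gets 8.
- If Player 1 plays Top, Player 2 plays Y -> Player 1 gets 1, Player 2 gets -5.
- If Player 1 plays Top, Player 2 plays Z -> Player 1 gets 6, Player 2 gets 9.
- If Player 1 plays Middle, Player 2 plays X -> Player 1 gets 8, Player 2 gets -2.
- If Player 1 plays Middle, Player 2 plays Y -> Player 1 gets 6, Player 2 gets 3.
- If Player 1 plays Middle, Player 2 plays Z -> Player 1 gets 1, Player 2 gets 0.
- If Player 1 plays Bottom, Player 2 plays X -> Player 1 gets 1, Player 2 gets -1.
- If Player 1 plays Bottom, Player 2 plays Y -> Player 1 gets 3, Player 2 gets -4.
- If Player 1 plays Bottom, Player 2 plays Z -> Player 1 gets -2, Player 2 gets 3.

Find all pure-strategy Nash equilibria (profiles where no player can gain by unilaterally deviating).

(Top, X): Player 1 can switch to Middle (4 → 8). Not NE.
(Top, Y): Player 1 can switch to Middle (1 → 6). Not NE.
(Top, Z): Player 1 gets 6, best alternative 1; Player 2 gets 9, best alternative 8. No profitable deviation — NE.
(Middle, X): Player 2 can switch to Y (-2 → 3). Not NE.
(Middle, Y): Player 1 gets 6, best alternative 3; Player 2 gets 3, best alternative 0. No profitable deviation — NE.
(Middle, Z): Player 1 can switch to Top (1 → 6). Not NE.
(Bottom, X): Player 1 can switch to Top (1 → 4). Not NE.
(Bottom, Y): Player 1 can switch to Middle (3 → 6). Not NE.
(The remaining 1 profile has a profitable deviation by the same check.)

The pure Nash equilibria are (Top, Z); (Middle, Y).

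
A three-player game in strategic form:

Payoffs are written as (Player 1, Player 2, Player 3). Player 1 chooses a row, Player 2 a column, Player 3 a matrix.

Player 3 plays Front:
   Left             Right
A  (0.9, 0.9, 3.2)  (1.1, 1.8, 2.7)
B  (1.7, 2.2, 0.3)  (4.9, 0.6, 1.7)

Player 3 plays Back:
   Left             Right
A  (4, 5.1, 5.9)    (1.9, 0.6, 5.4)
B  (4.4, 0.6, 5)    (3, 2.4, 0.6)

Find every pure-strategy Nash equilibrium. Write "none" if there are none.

Check each profile: it is a Nash equilibrium iff no player can strictly gain by switching unilaterally.
(A, Left, Front): Player 1 can switch to B (0.9 → 1.7). Not NE.
(A, Left, Back): Player 1 can switch to B (4 → 4.4). Not NE.
(A, Right, Front): Player 1 can switch to B (1.1 → 4.9). Not NE.
(A, Right, Back): Player 1 can switch to B (1.9 → 3). Not NE.
(B, Left, Front): Player 3 can switch to Back (0.3 → 5). Not NE.
(B, Left, Back): Player 2 can switch to Right (0.6 → 2.4). Not NE.
(B, Right, Front): Player 2 can switch to Left (0.6 → 2.2). Not NE.
(B, Right, Back): Player 3 can switch to Front (0.6 → 1.7). Not NE.

No pure-strategy Nash equilibrium.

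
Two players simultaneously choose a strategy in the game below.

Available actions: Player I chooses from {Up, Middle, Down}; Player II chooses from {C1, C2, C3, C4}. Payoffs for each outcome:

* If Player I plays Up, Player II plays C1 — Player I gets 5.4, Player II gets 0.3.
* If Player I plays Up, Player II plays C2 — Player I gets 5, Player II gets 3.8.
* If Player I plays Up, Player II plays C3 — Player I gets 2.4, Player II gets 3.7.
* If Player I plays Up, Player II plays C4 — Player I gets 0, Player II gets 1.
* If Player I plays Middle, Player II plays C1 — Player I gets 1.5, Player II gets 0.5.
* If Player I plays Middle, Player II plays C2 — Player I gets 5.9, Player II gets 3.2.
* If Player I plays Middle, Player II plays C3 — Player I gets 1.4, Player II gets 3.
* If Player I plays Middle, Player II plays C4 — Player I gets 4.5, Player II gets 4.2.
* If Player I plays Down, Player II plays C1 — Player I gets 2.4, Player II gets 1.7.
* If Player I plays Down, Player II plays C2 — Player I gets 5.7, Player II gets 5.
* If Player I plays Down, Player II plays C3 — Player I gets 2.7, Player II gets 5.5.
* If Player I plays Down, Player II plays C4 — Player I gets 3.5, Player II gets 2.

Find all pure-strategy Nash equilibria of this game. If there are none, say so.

Player I against C1: payoffs 5.4, 1.5, 2.4 → best response Up.
Player I against C2: payoffs 5, 5.9, 5.7 → best response Middle.
Player I against C3: payoffs 2.4, 1.4, 2.7 → best response Down.
Player I against C4: payoffs 0, 4.5, 3.5 → best response Middle.
Player II against Up: payoffs 0.3, 3.8, 3.7, 1 → best response C2.
Player II against Middle: payoffs 0.5, 3.2, 3, 4.2 → best response C4.
Player II against Down: payoffs 1.7, 5, 5.5, 2 → best response C3.
Mutual best responses: (Middle, C4); (Down, C3).

(Middle, C4) and (Down, C3)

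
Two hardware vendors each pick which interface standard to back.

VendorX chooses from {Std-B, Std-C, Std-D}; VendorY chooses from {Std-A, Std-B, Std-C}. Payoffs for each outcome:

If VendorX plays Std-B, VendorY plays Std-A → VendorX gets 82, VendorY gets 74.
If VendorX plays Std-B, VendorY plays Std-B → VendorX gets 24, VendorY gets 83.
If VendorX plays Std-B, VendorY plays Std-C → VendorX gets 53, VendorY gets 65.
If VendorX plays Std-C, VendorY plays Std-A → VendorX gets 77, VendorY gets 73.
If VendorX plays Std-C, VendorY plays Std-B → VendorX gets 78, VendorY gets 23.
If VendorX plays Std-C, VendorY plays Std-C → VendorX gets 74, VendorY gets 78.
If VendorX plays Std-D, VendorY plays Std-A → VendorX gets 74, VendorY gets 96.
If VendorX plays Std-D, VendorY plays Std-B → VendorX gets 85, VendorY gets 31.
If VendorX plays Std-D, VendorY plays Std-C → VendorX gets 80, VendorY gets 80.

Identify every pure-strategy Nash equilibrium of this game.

No pure-strategy Nash equilibrium.

(Std-B, Std-A): VendorY can switch to Std-B (74 → 83). Not NE.
(Std-B, Std-B): VendorX can switch to Std-C (24 → 78). Not NE.
(Std-B, Std-C): VendorX can switch to Std-C (53 → 74). Not NE.
(Std-C, Std-A): VendorX can switch to Std-B (77 → 82). Not NE.
(Std-C, Std-B): VendorX can switch to Std-D (78 → 85). Not NE.
(Std-C, Std-C): VendorX can switch to Std-D (74 → 80). Not NE.
(Std-D, Std-A): VendorX can switch to Std-B (74 → 82). Not NE.
(Std-D, Std-B): VendorY can switch to Std-A (31 → 96). Not NE.
(Std-D, Std-C): VendorY can switch to Std-A (80 → 96). Not NE.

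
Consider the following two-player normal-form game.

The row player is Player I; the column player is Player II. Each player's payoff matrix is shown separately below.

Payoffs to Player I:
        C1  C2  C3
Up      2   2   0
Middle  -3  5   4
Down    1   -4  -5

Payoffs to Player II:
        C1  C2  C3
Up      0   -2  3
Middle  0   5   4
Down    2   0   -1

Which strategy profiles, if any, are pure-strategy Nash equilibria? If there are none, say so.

(Middle, C2)

(Up, C1): Player II can switch to C3 (0 → 3). Not NE.
(Up, C2): Player I can switch to Middle (2 → 5). Not NE.
(Up, C3): Player I can switch to Middle (0 → 4). Not NE.
(Middle, C1): Player I can switch to Up (-3 → 2). Not NE.
(Middle, C2): Player I gets 5, best alternative 2; Player II gets 5, best alternative 4. No profitable deviation — NE.
(Middle, C3): Player II can switch to C2 (4 → 5). Not NE.
(Down, C1): Player I can switch to Up (1 → 2). Not NE.
(The remaining 2 profiles each have a profitable deviation by the same check.)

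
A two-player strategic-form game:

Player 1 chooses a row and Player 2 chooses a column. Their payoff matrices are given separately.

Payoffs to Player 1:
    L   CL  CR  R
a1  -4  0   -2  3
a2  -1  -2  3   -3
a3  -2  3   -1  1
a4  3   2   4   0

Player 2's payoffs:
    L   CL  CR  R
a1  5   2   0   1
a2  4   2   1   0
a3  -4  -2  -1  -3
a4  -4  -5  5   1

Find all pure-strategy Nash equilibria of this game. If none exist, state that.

The unique pure-strategy Nash equilibrium is (a4, CR).

Player 1 against L: payoffs -4, -1, -2, 3 → best response a4.
Player 1 against CL: payoffs 0, -2, 3, 2 → best response a3.
Player 1 against CR: payoffs -2, 3, -1, 4 → best response a4.
Player 1 against R: payoffs 3, -3, 1, 0 → best response a1.
Player 2 against a1: payoffs 5, 2, 0, 1 → best response L.
Player 2 against a2: payoffs 4, 2, 1, 0 → best response L.
Player 2 against a3: payoffs -4, -2, -1, -3 → best response CR.
Player 2 against a4: payoffs -4, -5, 5, 1 → best response CR.
Mutual best responses: (a4, CR).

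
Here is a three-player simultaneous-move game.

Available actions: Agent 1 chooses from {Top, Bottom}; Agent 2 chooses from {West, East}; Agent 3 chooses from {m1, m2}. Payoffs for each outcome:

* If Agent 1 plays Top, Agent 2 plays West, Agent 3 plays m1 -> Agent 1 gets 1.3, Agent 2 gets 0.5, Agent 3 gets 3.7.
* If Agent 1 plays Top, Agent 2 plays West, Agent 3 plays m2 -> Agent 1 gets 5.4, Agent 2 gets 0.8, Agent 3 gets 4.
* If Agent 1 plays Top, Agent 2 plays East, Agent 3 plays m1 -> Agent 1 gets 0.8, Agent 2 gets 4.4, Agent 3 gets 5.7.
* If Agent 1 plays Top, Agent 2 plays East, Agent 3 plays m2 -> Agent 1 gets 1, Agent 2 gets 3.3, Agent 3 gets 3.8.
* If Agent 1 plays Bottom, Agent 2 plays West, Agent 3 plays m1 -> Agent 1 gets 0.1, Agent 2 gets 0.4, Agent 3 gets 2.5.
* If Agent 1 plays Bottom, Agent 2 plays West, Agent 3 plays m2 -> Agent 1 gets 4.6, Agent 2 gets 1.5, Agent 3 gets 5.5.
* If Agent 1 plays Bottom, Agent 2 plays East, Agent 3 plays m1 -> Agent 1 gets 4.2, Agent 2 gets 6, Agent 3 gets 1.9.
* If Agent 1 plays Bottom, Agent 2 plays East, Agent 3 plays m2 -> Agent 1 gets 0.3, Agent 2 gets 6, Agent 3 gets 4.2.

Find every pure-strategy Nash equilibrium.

none

(Top, West, m1): Agent 2 can switch to East (0.5 → 4.4). Not NE.
(Top, West, m2): Agent 2 can switch to East (0.8 → 3.3). Not NE.
(Top, East, m1): Agent 1 can switch to Bottom (0.8 → 4.2). Not NE.
(Top, East, m2): Agent 3 can switch to m1 (3.8 → 5.7). Not NE.
(Bottom, West, m1): Agent 1 can switch to Top (0.1 → 1.3). Not NE.
(Bottom, West, m2): Agent 1 can switch to Top (4.6 → 5.4). Not NE.
(Bottom, East, m1): Agent 3 can switch to m2 (1.9 → 4.2). Not NE.
(Bottom, East, m2): Agent 1 can switch to Top (0.3 → 1). Not NE.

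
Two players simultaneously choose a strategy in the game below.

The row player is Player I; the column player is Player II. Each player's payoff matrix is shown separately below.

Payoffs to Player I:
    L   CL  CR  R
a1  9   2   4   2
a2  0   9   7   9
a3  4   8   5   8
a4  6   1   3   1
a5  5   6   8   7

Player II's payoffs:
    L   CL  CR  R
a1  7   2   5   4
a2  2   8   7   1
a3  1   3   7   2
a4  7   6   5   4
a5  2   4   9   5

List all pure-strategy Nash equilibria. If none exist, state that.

For each strategy profile, look for a profitable unilateral deviation.
(a1, L): Player I gets 9, best alternative 6; Player II gets 7, best alternative 5. No profitable deviation — NE.
(a1, CL): Player I can switch to a2 (2 → 9). Not NE.
(a1, CR): Player I can switch to a2 (4 → 7). Not NE.
(a1, R): Player I can switch to a2 (2 → 9). Not NE.
(a2, L): Player I can switch to a1 (0 → 9). Not NE.
(a2, CL): Player I gets 9, best alternative 8; Player II gets 8, best alternative 7. No profitable deviation — NE.
(a2, CR): Player I can switch to a5 (7 → 8). Not NE.
(a2, R): Player II can switch to L (1 → 2). Not NE.
(a3, L): Player I can switch to a1 (4 → 9). Not NE.
(a3, CL): Player I can switch to a2 (8 → 9). Not NE.
(a3, CR): Player I can switch to a2 (5 → 7). Not NE.
(a3, R): Player I can switch to a2 (8 → 9). Not NE.
(a5, CR): Player I gets 8, best alternative 7; Player II gets 9, best alternative 5. No profitable deviation — NE.
(The remaining 7 profiles each have a profitable deviation by the same check.)

Pure-strategy Nash equilibria: (a1, L) and (a2, CL) and (a5, CR)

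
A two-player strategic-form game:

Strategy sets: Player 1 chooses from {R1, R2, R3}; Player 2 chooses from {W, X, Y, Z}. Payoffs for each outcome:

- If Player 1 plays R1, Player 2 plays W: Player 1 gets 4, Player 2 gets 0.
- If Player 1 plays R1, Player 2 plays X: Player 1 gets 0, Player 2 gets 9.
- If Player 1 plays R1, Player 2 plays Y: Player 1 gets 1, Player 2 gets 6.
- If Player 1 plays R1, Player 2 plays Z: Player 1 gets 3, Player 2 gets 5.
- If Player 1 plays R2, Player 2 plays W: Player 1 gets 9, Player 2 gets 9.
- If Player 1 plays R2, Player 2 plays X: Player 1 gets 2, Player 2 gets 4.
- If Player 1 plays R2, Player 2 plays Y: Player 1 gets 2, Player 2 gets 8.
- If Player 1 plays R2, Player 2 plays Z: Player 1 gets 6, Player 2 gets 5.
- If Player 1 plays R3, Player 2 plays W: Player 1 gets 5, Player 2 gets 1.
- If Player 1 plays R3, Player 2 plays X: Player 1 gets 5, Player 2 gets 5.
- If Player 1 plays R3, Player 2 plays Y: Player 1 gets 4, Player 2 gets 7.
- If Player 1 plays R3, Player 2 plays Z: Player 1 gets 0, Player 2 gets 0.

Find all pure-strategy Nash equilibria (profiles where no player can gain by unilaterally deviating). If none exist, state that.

(R1, W): Player 1 can switch to R2 (4 → 9). Not NE.
(R1, X): Player 1 can switch to R2 (0 → 2). Not NE.
(R1, Y): Player 1 can switch to R2 (1 → 2). Not NE.
(R1, Z): Player 1 can switch to R2 (3 → 6). Not NE.
(R2, W): Player 1 gets 9, best alternative 5; Player 2 gets 9, best alternative 8. No profitable deviation — NE.
(R2, X): Player 1 can switch to R3 (2 → 5). Not NE.
(R2, Y): Player 1 can switch to R3 (2 → 4). Not NE.
(R2, Z): Player 2 can switch to W (5 → 9). Not NE.
(R3, W): Player 1 can switch to R2 (5 → 9). Not NE.
(R3, Y): Player 1 gets 4, best alternative 2; Player 2 gets 7, best alternative 5. No profitable deviation — NE.
(The remaining 2 profiles each have a profitable deviation by the same check.)

Pure-strategy Nash equilibria: (R2, W), (R3, Y)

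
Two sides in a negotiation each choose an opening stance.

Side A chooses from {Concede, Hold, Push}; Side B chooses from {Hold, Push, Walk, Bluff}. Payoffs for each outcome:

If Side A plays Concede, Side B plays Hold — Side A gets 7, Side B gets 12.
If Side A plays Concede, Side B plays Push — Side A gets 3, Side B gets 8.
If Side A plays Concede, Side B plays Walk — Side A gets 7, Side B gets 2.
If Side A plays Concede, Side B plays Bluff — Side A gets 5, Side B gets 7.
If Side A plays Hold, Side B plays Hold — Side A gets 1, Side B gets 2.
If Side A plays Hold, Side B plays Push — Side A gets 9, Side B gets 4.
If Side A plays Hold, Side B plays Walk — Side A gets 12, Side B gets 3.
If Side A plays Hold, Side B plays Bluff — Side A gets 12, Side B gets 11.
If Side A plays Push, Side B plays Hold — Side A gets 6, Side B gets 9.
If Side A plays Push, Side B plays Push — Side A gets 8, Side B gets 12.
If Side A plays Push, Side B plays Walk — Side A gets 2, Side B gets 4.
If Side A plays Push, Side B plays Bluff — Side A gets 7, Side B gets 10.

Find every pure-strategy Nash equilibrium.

Side A against Hold: payoffs 7, 1, 6 → best response Concede.
Side A against Push: payoffs 3, 9, 8 → best response Hold.
Side A against Walk: payoffs 7, 12, 2 → best response Hold.
Side A against Bluff: payoffs 5, 12, 7 → best response Hold.
Side B against Concede: payoffs 12, 8, 2, 7 → best response Hold.
Side B against Hold: payoffs 2, 4, 3, 11 → best response Bluff.
Side B against Push: payoffs 9, 12, 4, 10 → best response Push.
Mutual best responses: (Concede, Hold); (Hold, Bluff).

(Concede, Hold) and (Hold, Bluff)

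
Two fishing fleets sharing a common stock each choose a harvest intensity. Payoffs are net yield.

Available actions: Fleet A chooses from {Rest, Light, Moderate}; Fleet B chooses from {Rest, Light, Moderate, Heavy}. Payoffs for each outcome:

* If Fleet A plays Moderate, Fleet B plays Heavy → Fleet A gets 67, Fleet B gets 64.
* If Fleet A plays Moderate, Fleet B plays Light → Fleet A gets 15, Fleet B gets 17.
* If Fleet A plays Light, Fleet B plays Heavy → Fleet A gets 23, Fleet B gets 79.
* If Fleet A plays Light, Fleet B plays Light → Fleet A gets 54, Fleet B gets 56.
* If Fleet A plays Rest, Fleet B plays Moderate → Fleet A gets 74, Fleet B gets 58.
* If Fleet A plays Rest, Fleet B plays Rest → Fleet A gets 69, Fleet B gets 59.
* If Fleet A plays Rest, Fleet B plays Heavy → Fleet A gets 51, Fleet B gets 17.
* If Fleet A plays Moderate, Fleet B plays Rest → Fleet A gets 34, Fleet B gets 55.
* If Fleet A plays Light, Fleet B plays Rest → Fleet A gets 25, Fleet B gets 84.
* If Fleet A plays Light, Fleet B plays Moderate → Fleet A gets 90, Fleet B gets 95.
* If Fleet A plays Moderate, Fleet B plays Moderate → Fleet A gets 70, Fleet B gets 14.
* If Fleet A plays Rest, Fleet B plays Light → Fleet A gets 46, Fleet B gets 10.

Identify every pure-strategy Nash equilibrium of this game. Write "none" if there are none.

(Rest, Rest): Fleet A gets 69, best alternative 34; Fleet B gets 59, best alternative 58. No profitable deviation — NE.
(Rest, Light): Fleet A can switch to Light (46 → 54). Not NE.
(Rest, Moderate): Fleet A can switch to Light (74 → 90). Not NE.
(Rest, Heavy): Fleet A can switch to Moderate (51 → 67). Not NE.
(Light, Rest): Fleet A can switch to Rest (25 → 69). Not NE.
(Light, Light): Fleet B can switch to Rest (56 → 84). Not NE.
(Light, Moderate): Fleet A gets 90, best alternative 74; Fleet B gets 95, best alternative 84. No profitable deviation — NE.
(Light, Heavy): Fleet A can switch to Rest (23 → 51). Not NE.
(Moderate, Rest): Fleet A can switch to Rest (34 → 69). Not NE.
(Moderate, Light): Fleet A can switch to Rest (15 → 46). Not NE.
(Moderate, Moderate): Fleet A can switch to Rest (70 → 74). Not NE.
(Moderate, Heavy): Fleet A gets 67, best alternative 51; Fleet B gets 64, best alternative 55. No profitable deviation — NE.

The pure Nash equilibria are (Rest, Rest), (Light, Moderate), (Moderate, Heavy).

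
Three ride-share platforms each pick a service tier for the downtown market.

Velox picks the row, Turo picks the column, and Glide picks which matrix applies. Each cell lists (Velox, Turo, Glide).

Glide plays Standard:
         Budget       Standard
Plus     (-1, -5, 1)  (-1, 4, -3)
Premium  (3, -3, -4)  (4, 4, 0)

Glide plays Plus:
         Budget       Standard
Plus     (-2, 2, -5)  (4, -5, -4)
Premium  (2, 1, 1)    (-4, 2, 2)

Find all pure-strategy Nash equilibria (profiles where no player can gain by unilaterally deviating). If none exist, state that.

This game has no pure Nash equilibrium.

(Plus, Budget, Standard): Velox can switch to Premium (-1 → 3). Not NE.
(Plus, Budget, Plus): Velox can switch to Premium (-2 → 2). Not NE.
(Plus, Standard, Standard): Velox can switch to Premium (-1 → 4). Not NE.
(Plus, Standard, Plus): Turo can switch to Budget (-5 → 2). Not NE.
(Premium, Budget, Standard): Turo can switch to Standard (-3 → 4). Not NE.
(Premium, Budget, Plus): Turo can switch to Standard (1 → 2). Not NE.
(Premium, Standard, Standard): Glide can switch to Plus (0 → 2). Not NE.
(Premium, Standard, Plus): Velox can switch to Plus (-4 → 4). Not NE.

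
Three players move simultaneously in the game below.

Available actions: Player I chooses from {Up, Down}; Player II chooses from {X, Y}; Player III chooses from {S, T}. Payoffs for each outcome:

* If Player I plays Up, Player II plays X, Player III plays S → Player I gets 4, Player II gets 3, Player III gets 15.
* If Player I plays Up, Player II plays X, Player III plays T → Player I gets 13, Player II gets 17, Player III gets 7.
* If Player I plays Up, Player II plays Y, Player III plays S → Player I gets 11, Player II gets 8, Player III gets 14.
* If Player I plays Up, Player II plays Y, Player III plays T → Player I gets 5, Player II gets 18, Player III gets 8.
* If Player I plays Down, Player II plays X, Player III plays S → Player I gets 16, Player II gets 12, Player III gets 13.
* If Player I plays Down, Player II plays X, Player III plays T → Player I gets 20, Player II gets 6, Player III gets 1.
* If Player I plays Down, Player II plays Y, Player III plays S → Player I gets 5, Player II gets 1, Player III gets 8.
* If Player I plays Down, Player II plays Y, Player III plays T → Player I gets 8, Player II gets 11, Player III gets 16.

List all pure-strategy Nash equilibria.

The pure Nash equilibria are (Up, Y, S), (Down, X, S), (Down, Y, T).

Player I against (X, S): payoffs 4, 16 → best response Down.
Player I against (X, T): payoffs 13, 20 → best response Down.
Player I against (Y, S): payoffs 11, 5 → best response Up.
Player I against (Y, T): payoffs 5, 8 → best response Down.
Player II against (Up, S): payoffs 3, 8 → best response Y.
Player II against (Up, T): payoffs 17, 18 → best response Y.
Player II against (Down, S): payoffs 12, 1 → best response X.
Player II against (Down, T): payoffs 6, 11 → best response Y.
Player III against (Up, X): payoffs 15, 7 → best response S.
Player III against (Up, Y): payoffs 14, 8 → best response S.
Player III against (Down, X): payoffs 13, 1 → best response S.
Player III against (Down, Y): payoffs 8, 16 → best response T.
Mutual best responses: (Up, Y, S); (Down, X, S); (Down, Y, T).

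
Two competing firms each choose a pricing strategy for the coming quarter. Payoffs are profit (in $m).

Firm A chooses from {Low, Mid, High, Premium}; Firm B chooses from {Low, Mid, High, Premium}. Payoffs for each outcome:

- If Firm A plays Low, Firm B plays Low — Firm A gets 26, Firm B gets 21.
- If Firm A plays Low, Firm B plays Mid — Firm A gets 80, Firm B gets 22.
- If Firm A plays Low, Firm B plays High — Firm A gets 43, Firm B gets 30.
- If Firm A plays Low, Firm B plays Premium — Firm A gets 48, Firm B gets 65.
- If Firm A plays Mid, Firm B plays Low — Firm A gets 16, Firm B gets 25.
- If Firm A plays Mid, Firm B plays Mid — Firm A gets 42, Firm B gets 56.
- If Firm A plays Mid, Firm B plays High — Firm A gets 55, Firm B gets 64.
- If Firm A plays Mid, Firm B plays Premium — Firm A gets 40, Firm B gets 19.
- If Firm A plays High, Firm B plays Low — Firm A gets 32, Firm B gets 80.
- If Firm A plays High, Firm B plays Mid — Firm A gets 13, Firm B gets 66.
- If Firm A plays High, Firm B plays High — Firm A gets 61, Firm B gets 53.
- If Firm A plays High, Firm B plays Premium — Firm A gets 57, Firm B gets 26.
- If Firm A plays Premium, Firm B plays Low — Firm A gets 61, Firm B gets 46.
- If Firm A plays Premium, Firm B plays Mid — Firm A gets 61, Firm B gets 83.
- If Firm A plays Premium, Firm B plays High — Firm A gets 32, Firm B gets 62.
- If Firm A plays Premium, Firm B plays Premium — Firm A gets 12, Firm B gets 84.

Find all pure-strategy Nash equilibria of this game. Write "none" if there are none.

There is no pure-strategy Nash equilibrium.

Mark each player's best response to every combination of opponents' strategies; a profile where every player is best-responding is a pure Nash equilibrium.
Firm A against Low: payoffs 26, 16, 32, 61 → best response Premium.
Firm A against Mid: payoffs 80, 42, 13, 61 → best response Low.
Firm A against High: payoffs 43, 55, 61, 32 → best response High.
Firm A against Premium: payoffs 48, 40, 57, 12 → best response High.
Firm B against Low: payoffs 21, 22, 30, 65 → best response Premium.
Firm B against Mid: payoffs 25, 56, 64, 19 → best response High.
Firm B against High: payoffs 80, 66, 53, 26 → best response Low.
Firm B against Premium: payoffs 46, 83, 62, 84 → best response Premium.
No profile is a mutual best response for all players.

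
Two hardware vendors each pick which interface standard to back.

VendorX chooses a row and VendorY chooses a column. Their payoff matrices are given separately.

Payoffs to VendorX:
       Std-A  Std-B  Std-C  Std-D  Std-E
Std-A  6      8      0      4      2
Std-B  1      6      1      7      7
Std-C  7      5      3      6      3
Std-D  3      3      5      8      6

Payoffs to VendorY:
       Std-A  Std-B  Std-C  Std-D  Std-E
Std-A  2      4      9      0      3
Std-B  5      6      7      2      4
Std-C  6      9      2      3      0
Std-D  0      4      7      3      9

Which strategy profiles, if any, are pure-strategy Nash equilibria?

For each player, find the best response to each opponent profile; mutual best responses are the pure NE.
VendorX against Std-A: payoffs 6, 1, 7, 3 → best response Std-C.
VendorX against Std-B: payoffs 8, 6, 5, 3 → best response Std-A.
VendorX against Std-C: payoffs 0, 1, 3, 5 → best response Std-D.
VendorX against Std-D: payoffs 4, 7, 6, 8 → best response Std-D.
VendorX against Std-E: payoffs 2, 7, 3, 6 → best response Std-B.
VendorY against Std-A: payoffs 2, 4, 9, 0, 3 → best response Std-C.
VendorY against Std-B: payoffs 5, 6, 7, 2, 4 → best response Std-C.
VendorY against Std-C: payoffs 6, 9, 2, 3, 0 → best response Std-B.
VendorY against Std-D: payoffs 0, 4, 7, 3, 9 → best response Std-E.
No profile is a mutual best response for all players.

No pure-strategy Nash equilibrium.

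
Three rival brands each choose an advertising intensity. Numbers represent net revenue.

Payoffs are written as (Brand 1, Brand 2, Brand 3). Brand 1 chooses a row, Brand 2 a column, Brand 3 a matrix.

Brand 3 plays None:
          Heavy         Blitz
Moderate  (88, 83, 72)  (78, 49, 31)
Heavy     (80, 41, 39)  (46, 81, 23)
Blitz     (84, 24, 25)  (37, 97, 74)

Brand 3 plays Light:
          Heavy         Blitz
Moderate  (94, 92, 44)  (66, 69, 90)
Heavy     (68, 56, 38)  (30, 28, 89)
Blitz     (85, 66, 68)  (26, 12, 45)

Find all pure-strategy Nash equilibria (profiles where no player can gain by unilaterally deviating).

Pure NE: (Moderate, Heavy, None)

Check each profile: it is a Nash equilibrium iff no player can strictly gain by switching unilaterally.
(Moderate, Heavy, None): Brand 1 gets 88, best alternative 84; Brand 2 gets 83, best alternative 49; Brand 3 gets 72, best alternative 44. No profitable deviation — NE.
(Moderate, Heavy, Light): Brand 3 can switch to None (44 → 72). Not NE.
(Moderate, Blitz, None): Brand 2 can switch to Heavy (49 → 83). Not NE.
(Moderate, Blitz, Light): Brand 2 can switch to Heavy (69 → 92). Not NE.
(Heavy, Heavy, None): Brand 1 can switch to Moderate (80 → 88). Not NE.
(Heavy, Heavy, Light): Brand 1 can switch to Moderate (68 → 94). Not NE.
(Heavy, Blitz, None): Brand 1 can switch to Moderate (46 → 78). Not NE.
(Heavy, Blitz, Light): Brand 1 can switch to Moderate (30 → 66). Not NE.
(Blitz, Heavy, None): Brand 1 can switch to Moderate (84 → 88). Not NE.
(The remaining 3 profiles each have a profitable deviation by the same check.)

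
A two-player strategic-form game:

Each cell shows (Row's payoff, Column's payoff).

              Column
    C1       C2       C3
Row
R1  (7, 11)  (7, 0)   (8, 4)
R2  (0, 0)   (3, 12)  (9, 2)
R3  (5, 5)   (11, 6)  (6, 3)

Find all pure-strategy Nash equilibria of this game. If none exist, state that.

(R1, C1): Row gets 7, best alternative 5; Column gets 11, best alternative 4. No profitable deviation — NE.
(R1, C2): Row can switch to R3 (7 → 11). Not NE.
(R1, C3): Row can switch to R2 (8 → 9). Not NE.
(R2, C1): Row can switch to R1 (0 → 7). Not NE.
(R2, C2): Row can switch to R1 (3 → 7). Not NE.
(R2, C3): Column can switch to C2 (2 → 12). Not NE.
(R3, C1): Row can switch to R1 (5 → 7). Not NE.
(R3, C2): Row gets 11, best alternative 7; Column gets 6, best alternative 5. No profitable deviation — NE.
(R3, C3): Row can switch to R1 (6 → 8). Not NE.

The pure Nash equilibria are (R1, C1), (R3, C2).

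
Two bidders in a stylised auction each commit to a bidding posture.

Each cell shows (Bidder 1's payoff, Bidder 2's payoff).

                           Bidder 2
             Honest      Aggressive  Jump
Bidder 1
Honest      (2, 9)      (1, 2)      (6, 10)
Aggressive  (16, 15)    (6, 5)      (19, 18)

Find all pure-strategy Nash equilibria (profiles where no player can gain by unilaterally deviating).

For each player, find the best response to each opponent profile; mutual best responses are the pure NE.
Bidder 1 against Honest: payoffs 2, 16 → best response Aggressive.
Bidder 1 against Aggressive: payoffs 1, 6 → best response Aggressive.
Bidder 1 against Jump: payoffs 6, 19 → best response Aggressive.
Bidder 2 against Honest: payoffs 9, 2, 10 → best response Jump.
Bidder 2 against Aggressive: payoffs 15, 5, 18 → best response Jump.
Mutual best responses: (Aggressive, Jump).

Pure NE: (Aggressive, Jump)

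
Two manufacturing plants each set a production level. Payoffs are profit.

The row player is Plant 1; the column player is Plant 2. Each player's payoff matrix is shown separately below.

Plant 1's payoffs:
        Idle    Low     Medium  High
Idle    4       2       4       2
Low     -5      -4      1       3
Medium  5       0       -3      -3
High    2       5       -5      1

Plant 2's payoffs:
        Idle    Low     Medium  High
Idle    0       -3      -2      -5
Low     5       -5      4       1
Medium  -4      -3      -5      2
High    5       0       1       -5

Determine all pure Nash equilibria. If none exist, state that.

Mark each player's best response to every combination of opponents' strategies; a profile where every player is best-responding is a pure Nash equilibrium.
Plant 1 against Idle: payoffs 4, -5, 5, 2 → best response Medium.
Plant 1 against Low: payoffs 2, -4, 0, 5 → best response High.
Plant 1 against Medium: payoffs 4, 1, -3, -5 → best response Idle.
Plant 1 against High: payoffs 2, 3, -3, 1 → best response Low.
Plant 2 against Idle: payoffs 0, -3, -2, -5 → best response Idle.
Plant 2 against Low: payoffs 5, -5, 4, 1 → best response Idle.
Plant 2 against Medium: payoffs -4, -3, -5, 2 → best response High.
Plant 2 against High: payoffs 5, 0, 1, -5 → best response Idle.
No profile is a mutual best response for all players.

none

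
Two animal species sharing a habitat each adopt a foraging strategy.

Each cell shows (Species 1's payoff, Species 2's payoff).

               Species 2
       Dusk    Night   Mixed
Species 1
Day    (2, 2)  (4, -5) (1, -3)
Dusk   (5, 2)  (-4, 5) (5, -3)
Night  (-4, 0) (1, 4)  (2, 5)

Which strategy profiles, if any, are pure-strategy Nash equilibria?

Check each profile: it is a Nash equilibrium iff no player can strictly gain by switching unilaterally.
(Day, Dusk): Species 1 can switch to Dusk (2 → 5). Not NE.
(Day, Night): Species 2 can switch to Dusk (-5 → 2). Not NE.
(Day, Mixed): Species 1 can switch to Dusk (1 → 5). Not NE.
(Dusk, Dusk): Species 2 can switch to Night (2 → 5). Not NE.
(Dusk, Night): Species 1 can switch to Day (-4 → 4). Not NE.
(Dusk, Mixed): Species 2 can switch to Dusk (-3 → 2). Not NE.
(Night, Dusk): Species 1 can switch to Day (-4 → 2). Not NE.
(Night, Night): Species 1 can switch to Day (1 → 4). Not NE.
(The remaining 1 profile has a profitable deviation by the same check.)

This game has no pure Nash equilibrium.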